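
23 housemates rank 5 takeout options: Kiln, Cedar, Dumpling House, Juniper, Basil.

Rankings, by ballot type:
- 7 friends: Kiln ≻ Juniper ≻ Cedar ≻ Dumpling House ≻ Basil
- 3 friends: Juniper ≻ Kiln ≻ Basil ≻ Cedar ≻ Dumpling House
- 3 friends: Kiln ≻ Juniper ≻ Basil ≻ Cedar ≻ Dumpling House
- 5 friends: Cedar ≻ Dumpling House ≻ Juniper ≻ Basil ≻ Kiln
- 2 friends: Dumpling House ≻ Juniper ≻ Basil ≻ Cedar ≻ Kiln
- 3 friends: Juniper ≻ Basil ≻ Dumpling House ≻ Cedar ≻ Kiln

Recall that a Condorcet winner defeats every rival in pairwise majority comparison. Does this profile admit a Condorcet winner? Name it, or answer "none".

Juniper

Check each pair by majority over 23 ballots:
Kiln vs Cedar: Kiln, 13–10.
Kiln vs Dumpling House: Kiln, 13–10.
Kiln–Juniper: Juniper 13–10.
Kiln vs Basil: Kiln, 13–10.
Cedar vs Dumpling House: Cedar, 18–5.
Cedar–Juniper: Juniper 18–5.
Cedar vs Basil: Cedar wins 12–11.
Dumpling House–Juniper: Juniper 16–7.
Dumpling House–Basil: Dumpling House 14–9.
Juniper–Basil: Juniper 23–0.
Juniper defeats every rival head-to-head and is the Condorcet winner.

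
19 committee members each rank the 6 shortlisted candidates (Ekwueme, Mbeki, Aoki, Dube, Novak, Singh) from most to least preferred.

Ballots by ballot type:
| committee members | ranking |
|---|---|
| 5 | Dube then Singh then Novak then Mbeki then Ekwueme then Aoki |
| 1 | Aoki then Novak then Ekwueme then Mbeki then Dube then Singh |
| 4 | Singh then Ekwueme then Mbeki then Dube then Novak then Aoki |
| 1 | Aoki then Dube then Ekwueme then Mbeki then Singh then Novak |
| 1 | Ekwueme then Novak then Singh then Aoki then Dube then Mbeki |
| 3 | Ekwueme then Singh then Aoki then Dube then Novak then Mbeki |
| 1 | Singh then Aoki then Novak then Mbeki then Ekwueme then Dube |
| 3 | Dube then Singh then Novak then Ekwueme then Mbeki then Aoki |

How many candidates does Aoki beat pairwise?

Aoki against each rival (19 committee members):
Aoki–Ekwueme: Ekwueme 16–3.
Aoki vs Mbeki: 1+1+1+3+1 = 7 for Aoki, 12 for Mbeki — Mbeki by 12–7.
Aoki vs Dube: Dube, 12–7.
Aoki vs Novak: Novak, 13–6.
Aoki vs Singh: Singh, 17–2.
Aoki beats no one; loses to Ekwueme, Mbeki, Dube, Novak, Singh — 0 pairwise wins.

0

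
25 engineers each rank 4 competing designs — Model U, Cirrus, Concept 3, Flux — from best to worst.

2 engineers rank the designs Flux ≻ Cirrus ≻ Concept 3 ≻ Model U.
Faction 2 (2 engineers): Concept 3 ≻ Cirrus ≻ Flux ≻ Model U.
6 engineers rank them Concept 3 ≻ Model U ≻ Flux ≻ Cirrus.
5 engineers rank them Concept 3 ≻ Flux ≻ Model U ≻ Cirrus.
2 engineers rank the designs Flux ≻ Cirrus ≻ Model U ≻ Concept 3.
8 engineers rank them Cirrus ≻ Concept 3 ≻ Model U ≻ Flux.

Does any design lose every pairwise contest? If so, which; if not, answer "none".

none

Pairwise majorities:
Model U vs Cirrus: 6+5 = 11 for Model U, 14 for Cirrus — Cirrus by 14–11.
Model U vs Concept 3: Concept 3 wins 23–2.
Model U vs Flux: Model U, 14–11.
Cirrus vs Concept 3: Cirrus is ranked higher on 2+2+8 = 12 ballots, Concept 3 on 13. Concept 3 wins 13–12.
Cirrus vs Flux: Flux, 15–10.
Concept 3 vs Flux: Concept 3 preferred on 2+6+5+8 = 21 ballots; Concept 3 wins 21–4.
Every design wins at least one matchup (Model U beats Flux; Cirrus beats Model U; Concept 3 beats Model U; Flux beats Cirrus), so there is no Condorcet loser.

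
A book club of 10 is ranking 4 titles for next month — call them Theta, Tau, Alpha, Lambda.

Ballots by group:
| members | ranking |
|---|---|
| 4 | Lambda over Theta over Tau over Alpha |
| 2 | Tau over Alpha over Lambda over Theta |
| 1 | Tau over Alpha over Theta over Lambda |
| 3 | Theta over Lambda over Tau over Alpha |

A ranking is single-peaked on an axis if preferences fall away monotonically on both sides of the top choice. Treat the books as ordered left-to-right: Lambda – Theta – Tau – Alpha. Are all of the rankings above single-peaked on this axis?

Axis positions: Lambda=1, Theta=2, Tau=3, Alpha=4.
Group 1 (peak Lambda at position 1): ranking walks positions 1-2-3-4, expanding outward from the peak — single-peaked.
Group 2: ranking walks positions 3-4-1-2; Lambda is ranked above Theta even though Theta lies between Lambda and the peak Tau on the axis — preferences dip and rise again. Not single-peaked.
Group 3 (peak Tau at position 3): ranking walks positions 3-4-2-1, expanding outward from the peak — single-peaked.
Group 4 (peak Theta at position 2): ranking walks positions 2-1-3-4, expanding outward from the peak — single-peaked.
Group 2 violates single-peakedness, so the profile is not single-peaked on this axis.

no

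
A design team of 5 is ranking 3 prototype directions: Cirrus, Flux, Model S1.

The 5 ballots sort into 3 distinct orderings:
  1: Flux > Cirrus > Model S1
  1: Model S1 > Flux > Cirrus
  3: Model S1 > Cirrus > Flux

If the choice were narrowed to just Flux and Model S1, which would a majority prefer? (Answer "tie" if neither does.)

Ballots ranking Flux above Model S1: 1.
Ballots ranking Model S1 above Flux: 5 − 1 = 4.
Model S1 wins the head-to-head 4–1.

Model S1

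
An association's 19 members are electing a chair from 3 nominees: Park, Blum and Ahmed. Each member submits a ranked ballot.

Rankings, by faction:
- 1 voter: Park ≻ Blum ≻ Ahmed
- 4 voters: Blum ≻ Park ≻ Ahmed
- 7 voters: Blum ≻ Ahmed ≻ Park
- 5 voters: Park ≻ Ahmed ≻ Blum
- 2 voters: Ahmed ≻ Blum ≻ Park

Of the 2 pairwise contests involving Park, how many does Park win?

1

Park against each rival (19 voters):
Park vs Blum: 6 to 13, Blum.
Park vs Ahmed: Park, 10–9.
Park beats Ahmed; loses to Blum — 1 pairwise win.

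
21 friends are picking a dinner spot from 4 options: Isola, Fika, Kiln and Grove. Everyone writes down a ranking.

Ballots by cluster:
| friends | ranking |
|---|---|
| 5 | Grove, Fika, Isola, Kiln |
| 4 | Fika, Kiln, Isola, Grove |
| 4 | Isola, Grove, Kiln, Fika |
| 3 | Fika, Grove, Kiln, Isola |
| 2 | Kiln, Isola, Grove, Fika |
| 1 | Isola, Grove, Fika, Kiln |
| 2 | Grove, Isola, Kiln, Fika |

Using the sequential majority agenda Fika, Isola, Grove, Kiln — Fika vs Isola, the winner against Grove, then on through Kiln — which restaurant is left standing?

Round 1: Fika vs Isola — 12–9, Fika advances.
Round 2: Fika vs Grove — 7–14, Grove advances.
Round 3: Grove vs Kiln — 15–6, Grove advances.
Grove survives the agenda.

Grove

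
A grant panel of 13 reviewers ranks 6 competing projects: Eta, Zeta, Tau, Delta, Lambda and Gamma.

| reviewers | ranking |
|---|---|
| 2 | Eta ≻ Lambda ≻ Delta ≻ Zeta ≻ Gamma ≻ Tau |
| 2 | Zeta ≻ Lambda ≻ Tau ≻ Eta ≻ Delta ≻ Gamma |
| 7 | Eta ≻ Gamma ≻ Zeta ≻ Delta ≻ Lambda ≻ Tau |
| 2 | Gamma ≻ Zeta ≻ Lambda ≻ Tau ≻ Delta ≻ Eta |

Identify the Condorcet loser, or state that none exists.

Tau

Head-to-head results (13 reviewers):
Eta vs Zeta: Eta is ranked higher on 2+7 = 9 ballots, Zeta on 4. Eta wins 9–4.
Eta vs Tau: Eta preferred on 2+7 = 9 ballots; Eta wins 9–4.
Eta vs Delta: Eta, 11–2.
Eta vs Lambda: Eta, 9–4.
Eta vs Gamma: Eta, 11–2.
Zeta vs Tau: Zeta, 13–0.
Zeta–Delta: Zeta 11–2.
Zeta vs Lambda: Zeta preferred on 2+7+2 = 11 ballots; Zeta wins 11–2.
Zeta vs Gamma: 2+2 = 4 for Zeta, 9 for Gamma — Gamma by 9–4.
Tau–Delta: Delta 9–4.
Tau vs Lambda: Lambda, 13–0.
Tau vs Gamma: 2 for Tau, 11 for Gamma — Gamma by 11–2.
Delta vs Lambda: 7 for Delta, 6 for Lambda — Delta by 7–6.
Delta vs Gamma: 4 to 9, Gamma.
Lambda vs Gamma: Gamma, 9–4.
Only Tau has no wins; Tau is the Condorcet loser.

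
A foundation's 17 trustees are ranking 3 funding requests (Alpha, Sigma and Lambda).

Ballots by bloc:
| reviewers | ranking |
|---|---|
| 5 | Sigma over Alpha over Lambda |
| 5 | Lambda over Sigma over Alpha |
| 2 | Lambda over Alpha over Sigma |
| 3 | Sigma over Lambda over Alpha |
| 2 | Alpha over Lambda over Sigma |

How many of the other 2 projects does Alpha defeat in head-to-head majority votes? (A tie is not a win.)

Alpha against each rival (17 reviewers):
Alpha vs Sigma: 4 to 13, Sigma.
Alpha vs Lambda: Lambda wins 10–7.
Alpha beats no one; loses to Sigma, Lambda — 0 pairwise wins.

0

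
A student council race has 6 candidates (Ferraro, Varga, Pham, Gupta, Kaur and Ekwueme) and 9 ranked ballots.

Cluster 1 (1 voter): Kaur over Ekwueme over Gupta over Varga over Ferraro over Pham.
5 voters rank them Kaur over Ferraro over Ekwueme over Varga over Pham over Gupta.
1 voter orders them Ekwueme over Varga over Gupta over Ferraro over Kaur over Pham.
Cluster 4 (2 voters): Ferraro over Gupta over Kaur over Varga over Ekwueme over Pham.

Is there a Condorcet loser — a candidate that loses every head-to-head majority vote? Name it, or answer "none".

Gupta

Pairwise majorities:
Ferraro vs Varga: Ferraro preferred on 5+2 = 7 ballots; Ferraro wins 7–2.
Ferraro vs Pham: Ferraro preferred on 1+5+1+2 = 9 ballots; Ferraro wins 9–0.
Ferraro–Gupta: Ferraro 7–2.
Ferraro–Kaur: Kaur 6–3.
Ferraro vs Ekwueme: Ferraro is ranked higher on 5+2 = 7 ballots, Ekwueme on 2. Ferraro wins 7–2.
Varga–Pham: Varga 9–0.
Varga vs Gupta: Varga wins 6–3.
Varga–Kaur: Kaur 8–1.
Varga vs Ekwueme: Ekwueme, 7–2.
Pham vs Gupta: Pham wins 5–4.
Pham vs Kaur: Pham preferred on 0 ballots; Kaur wins 9–0.
Pham vs Ekwueme: Ekwueme wins 9–0.
Gupta vs Kaur: Kaur wins 6–3.
Gupta vs Ekwueme: Ekwueme, 7–2.
Kaur–Ekwueme: Kaur 8–1.
Gupta loses to every other candidate — it is the Condorcet loser.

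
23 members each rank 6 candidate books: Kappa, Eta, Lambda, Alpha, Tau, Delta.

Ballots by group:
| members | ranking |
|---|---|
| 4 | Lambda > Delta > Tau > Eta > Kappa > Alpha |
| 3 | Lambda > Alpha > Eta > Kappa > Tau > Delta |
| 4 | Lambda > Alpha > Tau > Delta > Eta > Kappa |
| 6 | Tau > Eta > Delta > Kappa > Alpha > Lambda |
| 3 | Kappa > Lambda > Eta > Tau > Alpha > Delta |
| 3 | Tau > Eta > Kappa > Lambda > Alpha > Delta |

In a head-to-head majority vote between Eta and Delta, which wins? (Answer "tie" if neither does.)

Ballots ranking Eta above Delta: 3 + 6 + 3 + 3 = 15.
Ballots ranking Delta above Eta: 23 − 15 = 8.
Eta wins the head-to-head 15–8.

Eta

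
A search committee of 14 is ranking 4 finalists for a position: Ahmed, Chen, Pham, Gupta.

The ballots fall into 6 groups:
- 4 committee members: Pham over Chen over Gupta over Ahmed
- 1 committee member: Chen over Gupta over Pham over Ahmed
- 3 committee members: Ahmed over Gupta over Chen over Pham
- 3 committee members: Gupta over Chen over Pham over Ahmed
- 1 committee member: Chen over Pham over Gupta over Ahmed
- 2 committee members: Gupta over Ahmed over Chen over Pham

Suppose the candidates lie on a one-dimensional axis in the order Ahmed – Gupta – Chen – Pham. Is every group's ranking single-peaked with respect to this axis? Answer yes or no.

Axis positions: Ahmed=1, Gupta=2, Chen=3, Pham=4.
Group 1 (peak Pham at position 4): ranking walks positions 4-3-2-1, expanding outward from the peak — single-peaked.
Group 2 (peak Chen at position 3): ranking walks positions 3-2-4-1, expanding outward from the peak — single-peaked.
Group 3 (peak Ahmed at position 1): ranking walks positions 1-2-3-4, expanding outward from the peak — single-peaked.
Group 4 (peak Gupta at position 2): ranking walks positions 2-3-4-1, expanding outward from the peak — single-peaked.
Group 5 (peak Chen at position 3): ranking walks positions 3-4-2-1, expanding outward from the peak — single-peaked.
Group 6 (peak Gupta at position 2): ranking walks positions 2-1-3-4, expanding outward from the peak — single-peaked.
Every ranking is single-peaked on this axis.

yes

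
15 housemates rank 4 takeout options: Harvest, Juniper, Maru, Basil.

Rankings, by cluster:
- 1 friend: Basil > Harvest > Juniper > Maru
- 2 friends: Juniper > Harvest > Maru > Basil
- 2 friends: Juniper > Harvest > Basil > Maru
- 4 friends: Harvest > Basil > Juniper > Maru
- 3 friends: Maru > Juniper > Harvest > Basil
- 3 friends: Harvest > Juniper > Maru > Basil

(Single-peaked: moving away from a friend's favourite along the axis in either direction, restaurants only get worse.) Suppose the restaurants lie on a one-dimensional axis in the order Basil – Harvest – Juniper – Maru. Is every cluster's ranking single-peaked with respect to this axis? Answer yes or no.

yes

Axis positions: Basil=1, Harvest=2, Juniper=3, Maru=4.
Cluster 1 (peak Basil at position 1): ranking walks positions 1-2-3-4, expanding outward from the peak — single-peaked.
Cluster 2 (peak Juniper at position 3): ranking walks positions 3-2-4-1, expanding outward from the peak — single-peaked.
Cluster 3 (peak Juniper at position 3): ranking walks positions 3-2-1-4, expanding outward from the peak — single-peaked.
Cluster 4 (peak Harvest at position 2): ranking walks positions 2-1-3-4, expanding outward from the peak — single-peaked.
Cluster 5 (peak Maru at position 4): ranking walks positions 4-3-2-1, expanding outward from the peak — single-peaked.
Cluster 6 (peak Harvest at position 2): ranking walks positions 2-3-4-1, expanding outward from the peak — single-peaked.
Every ranking is single-peaked on this axis.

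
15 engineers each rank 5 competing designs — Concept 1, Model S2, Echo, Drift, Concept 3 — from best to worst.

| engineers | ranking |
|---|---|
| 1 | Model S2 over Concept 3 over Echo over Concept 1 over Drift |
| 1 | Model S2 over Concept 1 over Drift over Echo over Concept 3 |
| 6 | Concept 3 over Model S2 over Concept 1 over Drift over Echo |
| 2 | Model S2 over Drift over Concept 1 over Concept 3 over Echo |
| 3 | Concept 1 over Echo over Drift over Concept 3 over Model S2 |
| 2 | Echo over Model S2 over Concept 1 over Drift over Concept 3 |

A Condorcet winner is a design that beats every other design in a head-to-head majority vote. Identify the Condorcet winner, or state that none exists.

Pairwise majorities:
Concept 1 vs Model S2: Model S2, 12–3.
Concept 1 vs Echo: Concept 1 wins 12–3.
Concept 1 vs Drift: Concept 1 wins 13–2.
Concept 1–Concept 3: Concept 1 8–7.
Model S2 vs Echo: Model S2, 10–5.
Model S2 vs Drift: Model S2, 12–3.
Model S2 vs Concept 3: Concept 3, 9–6.
Echo vs Drift: Drift wins 9–6.
Echo vs Concept 3: Concept 3 wins 9–6.
Drift vs Concept 3: Drift, 8–7.
Each design drops at least one matchup (Concept 1 loses to Model S2; Model S2 loses to Concept 3; Echo loses to Concept 1; Drift loses to Concept 1; Concept 3 loses to Concept 1); the cycle Concept 1 beats Concept 3 beats Model S2 beats Concept 1 rules out a Condorcet winner.

none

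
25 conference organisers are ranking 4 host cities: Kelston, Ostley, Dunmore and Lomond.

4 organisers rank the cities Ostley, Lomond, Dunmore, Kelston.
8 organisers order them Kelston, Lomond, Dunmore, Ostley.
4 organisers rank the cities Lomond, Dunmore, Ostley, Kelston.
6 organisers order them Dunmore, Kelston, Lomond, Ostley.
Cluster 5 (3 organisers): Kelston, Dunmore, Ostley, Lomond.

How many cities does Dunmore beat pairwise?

Dunmore against each rival (25 organisers):
Dunmore vs Kelston: 4+4+6 = 14 for Dunmore, 11 for Kelston — Dunmore by 14–11.
Dunmore vs Ostley: Dunmore wins 21–4.
Dunmore vs Lomond: 9 to 16, Lomond.
Dunmore beats Kelston, Ostley; loses to Lomond — 2 pairwise wins.

2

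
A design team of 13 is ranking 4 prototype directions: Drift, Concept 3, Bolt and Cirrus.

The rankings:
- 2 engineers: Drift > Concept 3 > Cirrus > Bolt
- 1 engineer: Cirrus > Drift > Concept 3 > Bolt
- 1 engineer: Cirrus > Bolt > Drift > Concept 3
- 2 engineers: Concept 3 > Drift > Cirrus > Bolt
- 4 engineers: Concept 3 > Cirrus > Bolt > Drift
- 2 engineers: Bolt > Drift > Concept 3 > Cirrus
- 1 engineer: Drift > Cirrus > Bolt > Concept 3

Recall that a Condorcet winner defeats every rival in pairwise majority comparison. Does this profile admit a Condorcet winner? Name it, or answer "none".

none

Head-to-head results (13 engineers):
Drift vs Concept 3: Drift preferred on 2+1+1+2+1 = 7 ballots; Drift wins 7–6.
Drift vs Bolt: Drift is ranked higher on 2+1+2+1 = 6 ballots, Bolt on 7. Bolt wins 7–6.
Drift vs Cirrus: 2+2+2+1 = 7 for Drift, 6 for Cirrus — Drift by 7–6.
Concept 3 vs Bolt: 9 to 4, Concept 3.
Concept 3 vs Cirrus: Concept 3 preferred on 2+2+4+2 = 10 ballots; Concept 3 wins 10–3.
Bolt vs Cirrus: 2 to 11, Cirrus.
Every design loses at least once (Drift loses to Bolt; Concept 3 loses to Drift; Bolt loses to Concept 3; Cirrus loses to Drift). The majority relation contains the cycle Drift > Concept 3 > Bolt > Drift, so there is no Condorcet winner.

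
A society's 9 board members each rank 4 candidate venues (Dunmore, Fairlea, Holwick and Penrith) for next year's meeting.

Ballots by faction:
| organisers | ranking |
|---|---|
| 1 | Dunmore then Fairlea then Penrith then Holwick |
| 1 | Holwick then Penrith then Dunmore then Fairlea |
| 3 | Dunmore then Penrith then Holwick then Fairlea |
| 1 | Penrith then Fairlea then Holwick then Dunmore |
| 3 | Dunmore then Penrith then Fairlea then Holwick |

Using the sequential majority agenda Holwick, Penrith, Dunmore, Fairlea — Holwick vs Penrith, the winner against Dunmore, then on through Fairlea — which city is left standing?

Round 1: Holwick vs Penrith — 1–8, Penrith advances.
Round 2: Penrith vs Dunmore — 2–7, Dunmore advances.
Round 3: Dunmore vs Fairlea — 8–1, Dunmore advances.
The agenda winner is Dunmore.

Dunmore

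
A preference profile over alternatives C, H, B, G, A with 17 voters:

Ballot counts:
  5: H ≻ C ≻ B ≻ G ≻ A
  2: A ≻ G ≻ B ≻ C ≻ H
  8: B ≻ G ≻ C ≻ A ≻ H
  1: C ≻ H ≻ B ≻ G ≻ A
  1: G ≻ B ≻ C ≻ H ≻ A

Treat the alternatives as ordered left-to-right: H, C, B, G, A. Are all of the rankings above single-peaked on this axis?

Axis positions: H=1, C=2, B=3, G=4, A=5.
Group 1 (peak H at position 1): ranking walks positions 1-2-3-4-5, expanding outward from the peak — single-peaked.
Group 2 (peak A at position 5): ranking walks positions 5-4-3-2-1, expanding outward from the peak — single-peaked.
Group 3 (peak B at position 3): ranking walks positions 3-4-2-5-1, expanding outward from the peak — single-peaked.
Group 4 (peak C at position 2): ranking walks positions 2-1-3-4-5, expanding outward from the peak — single-peaked.
Group 5 (peak G at position 4): ranking walks positions 4-3-2-1-5, expanding outward from the peak — single-peaked.
Every ranking is single-peaked on this axis.

yes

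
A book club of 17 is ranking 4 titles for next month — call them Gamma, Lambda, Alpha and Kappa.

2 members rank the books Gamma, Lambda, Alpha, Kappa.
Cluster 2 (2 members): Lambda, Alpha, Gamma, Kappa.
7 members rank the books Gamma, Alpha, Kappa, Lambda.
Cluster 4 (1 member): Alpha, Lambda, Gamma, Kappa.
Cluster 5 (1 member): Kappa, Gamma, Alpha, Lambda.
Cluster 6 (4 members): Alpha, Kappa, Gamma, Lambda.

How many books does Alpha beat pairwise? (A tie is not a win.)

2

Alpha against each rival (17 members):
Alpha–Gamma: Gamma 10–7.
Alpha vs Lambda: Alpha, 13–4.
Alpha vs Kappa: Alpha wins 16–1.
Alpha beats Lambda, Kappa; loses to Gamma — 2 pairwise wins.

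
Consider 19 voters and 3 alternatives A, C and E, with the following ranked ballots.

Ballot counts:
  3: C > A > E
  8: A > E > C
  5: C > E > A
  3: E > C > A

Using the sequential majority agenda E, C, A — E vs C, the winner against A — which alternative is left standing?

A

Round 1: E vs C — 11–8, E advances.
Round 2: E vs A — 8–11, A advances.
The agenda winner is A.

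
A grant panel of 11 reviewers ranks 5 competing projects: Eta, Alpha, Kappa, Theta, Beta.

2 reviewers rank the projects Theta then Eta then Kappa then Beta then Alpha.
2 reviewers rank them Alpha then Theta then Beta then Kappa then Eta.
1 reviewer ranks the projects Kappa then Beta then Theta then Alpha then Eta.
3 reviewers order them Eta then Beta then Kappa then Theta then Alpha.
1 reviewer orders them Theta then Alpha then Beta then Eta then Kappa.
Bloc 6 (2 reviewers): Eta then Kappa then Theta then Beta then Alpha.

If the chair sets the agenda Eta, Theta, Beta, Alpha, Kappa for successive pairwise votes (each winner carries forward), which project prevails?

Round 1: Eta vs Theta — 5–6, Theta advances.
Round 2: Theta vs Beta — 7–4, Theta advances.
Round 3: Theta vs Alpha — 9–2, Theta advances.
Round 4: Theta vs Kappa — 5–6, Kappa advances.
Kappa survives the agenda.

Kappa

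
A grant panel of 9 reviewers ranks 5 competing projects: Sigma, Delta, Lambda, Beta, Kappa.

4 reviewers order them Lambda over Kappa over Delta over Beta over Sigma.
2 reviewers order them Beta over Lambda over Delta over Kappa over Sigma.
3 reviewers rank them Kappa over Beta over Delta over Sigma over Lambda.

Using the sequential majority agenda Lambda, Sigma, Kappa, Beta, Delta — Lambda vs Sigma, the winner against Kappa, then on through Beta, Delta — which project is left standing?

Round 1: Lambda vs Sigma — 6–3, Lambda advances.
Round 2: Lambda vs Kappa — 6–3, Lambda advances.
Round 3: Lambda vs Beta — 4–5, Beta advances.
Round 4: Beta vs Delta — 5–4, Beta advances.
Beta survives the agenda.

Beta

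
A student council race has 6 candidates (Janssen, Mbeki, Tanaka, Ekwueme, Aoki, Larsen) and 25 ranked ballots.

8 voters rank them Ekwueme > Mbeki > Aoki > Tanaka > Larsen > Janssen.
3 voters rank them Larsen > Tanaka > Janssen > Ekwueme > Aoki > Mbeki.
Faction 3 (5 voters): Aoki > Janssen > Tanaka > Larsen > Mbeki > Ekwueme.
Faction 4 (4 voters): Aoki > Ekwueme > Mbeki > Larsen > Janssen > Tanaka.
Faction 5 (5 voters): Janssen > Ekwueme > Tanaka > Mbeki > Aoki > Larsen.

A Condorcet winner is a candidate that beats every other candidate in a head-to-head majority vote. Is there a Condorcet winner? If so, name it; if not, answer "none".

none

Head-to-head results (25 voters):
Janssen vs Mbeki: Janssen preferred on 3+5+5 = 13 ballots; Janssen wins 13–12.
Janssen vs Tanaka: 14 to 11, Janssen.
Janssen vs Ekwueme: 13 to 12, Janssen.
Janssen vs Aoki: 8 to 17, Aoki.
Janssen vs Larsen: 10 to 15, Larsen.
Mbeki vs Tanaka: Tanaka wins 13–12.
Mbeki vs Ekwueme: 5 to 20, Ekwueme.
Mbeki vs Aoki: Mbeki wins 13–12.
Mbeki vs Larsen: Mbeki, 17–8.
Tanaka vs Ekwueme: 3+5 = 8 for Tanaka, 17 for Ekwueme — Ekwueme by 17–8.
Tanaka vs Aoki: Tanaka preferred on 3+5 = 8 ballots; Aoki wins 17–8.
Tanaka vs Larsen: Tanaka preferred on 8+5+5 = 18 ballots; Tanaka wins 18–7.
Ekwueme vs Aoki: Ekwueme, 16–9.
Ekwueme–Larsen: Ekwueme 17–8.
Aoki vs Larsen: 22 to 3, Aoki.
Every candidate loses at least once (Janssen loses to Aoki; Mbeki loses to Janssen; Tanaka loses to Janssen; Ekwueme loses to Janssen; Aoki loses to Mbeki; Larsen loses to Mbeki). The majority relation contains the cycle Janssen beats Mbeki beats Aoki beats Janssen, so there is no Condorcet winner.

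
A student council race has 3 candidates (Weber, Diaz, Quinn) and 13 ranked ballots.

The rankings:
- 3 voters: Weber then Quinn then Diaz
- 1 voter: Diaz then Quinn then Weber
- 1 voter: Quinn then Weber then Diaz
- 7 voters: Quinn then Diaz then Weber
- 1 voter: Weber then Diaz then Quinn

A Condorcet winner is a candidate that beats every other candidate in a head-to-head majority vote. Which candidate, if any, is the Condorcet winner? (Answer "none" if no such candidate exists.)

Quinn

Check each pair by majority over 13 ballots:
Weber vs Diaz: Weber preferred on 3+1+1 = 5 ballots; Diaz wins 8–5.
Weber–Quinn: Quinn 9–4.
Diaz vs Quinn: Diaz is ranked higher on 1+1 = 2 ballots, Quinn on 11. Quinn wins 11–2.
Quinn defeats every rival head-to-head and is the Condorcet winner.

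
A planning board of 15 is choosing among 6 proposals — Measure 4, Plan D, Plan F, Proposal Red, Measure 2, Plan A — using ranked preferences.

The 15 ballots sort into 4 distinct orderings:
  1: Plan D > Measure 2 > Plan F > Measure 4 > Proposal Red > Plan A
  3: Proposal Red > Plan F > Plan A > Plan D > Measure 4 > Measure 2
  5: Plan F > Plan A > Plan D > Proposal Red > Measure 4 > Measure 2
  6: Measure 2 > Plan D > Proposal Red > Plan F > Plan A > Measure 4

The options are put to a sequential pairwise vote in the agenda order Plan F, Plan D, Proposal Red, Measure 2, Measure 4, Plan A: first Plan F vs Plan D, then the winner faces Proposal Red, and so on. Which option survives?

Round 1: Plan F vs Plan D — 8–7, Plan F advances.
Round 2: Plan F vs Proposal Red — 6–9, Proposal Red advances.
Round 3: Proposal Red vs Measure 2 — 8–7, Proposal Red advances.
Round 4: Proposal Red vs Measure 4 — 14–1, Proposal Red advances.
Round 5: Proposal Red vs Plan A — 10–5, Proposal Red advances.
The agenda winner is Proposal Red.

Proposal Red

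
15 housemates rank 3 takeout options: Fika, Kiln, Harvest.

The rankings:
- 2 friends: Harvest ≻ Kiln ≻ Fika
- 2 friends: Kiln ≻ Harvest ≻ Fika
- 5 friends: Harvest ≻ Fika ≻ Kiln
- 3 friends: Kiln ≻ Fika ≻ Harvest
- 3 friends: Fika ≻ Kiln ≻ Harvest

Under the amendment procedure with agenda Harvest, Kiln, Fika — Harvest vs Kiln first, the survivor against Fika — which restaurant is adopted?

Fika

Round 1: Harvest vs Kiln — 7–8, Kiln advances.
Round 2: Kiln vs Fika — 7–8, Fika advances.
The agenda winner is Fika.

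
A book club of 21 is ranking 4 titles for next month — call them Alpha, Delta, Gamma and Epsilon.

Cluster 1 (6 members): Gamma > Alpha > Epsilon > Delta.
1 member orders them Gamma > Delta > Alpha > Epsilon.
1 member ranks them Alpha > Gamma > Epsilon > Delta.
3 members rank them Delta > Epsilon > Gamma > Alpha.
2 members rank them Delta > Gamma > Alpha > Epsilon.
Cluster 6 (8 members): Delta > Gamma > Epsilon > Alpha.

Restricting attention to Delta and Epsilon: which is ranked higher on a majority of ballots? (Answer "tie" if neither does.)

Ballots ranking Delta above Epsilon: 1 + 3 + 2 + 8 = 14.
Ballots ranking Epsilon above Delta: 21 − 14 = 7.
Delta wins the head-to-head 14–7.

Delta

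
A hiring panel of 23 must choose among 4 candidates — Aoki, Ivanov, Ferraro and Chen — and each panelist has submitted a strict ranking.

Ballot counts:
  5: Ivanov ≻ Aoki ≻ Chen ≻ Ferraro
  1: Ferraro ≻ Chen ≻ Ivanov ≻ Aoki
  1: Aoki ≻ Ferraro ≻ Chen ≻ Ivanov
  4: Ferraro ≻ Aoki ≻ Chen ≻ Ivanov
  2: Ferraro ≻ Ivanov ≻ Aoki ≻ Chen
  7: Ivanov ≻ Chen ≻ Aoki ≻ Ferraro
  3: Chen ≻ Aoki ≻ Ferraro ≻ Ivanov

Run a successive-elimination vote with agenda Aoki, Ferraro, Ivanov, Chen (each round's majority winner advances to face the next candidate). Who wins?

Ivanov

Round 1: Aoki vs Ferraro — 16–7, Aoki advances.
Round 2: Aoki vs Ivanov — 8–15, Ivanov advances.
Round 3: Ivanov vs Chen — 14–9, Ivanov advances.
Ivanov survives the agenda.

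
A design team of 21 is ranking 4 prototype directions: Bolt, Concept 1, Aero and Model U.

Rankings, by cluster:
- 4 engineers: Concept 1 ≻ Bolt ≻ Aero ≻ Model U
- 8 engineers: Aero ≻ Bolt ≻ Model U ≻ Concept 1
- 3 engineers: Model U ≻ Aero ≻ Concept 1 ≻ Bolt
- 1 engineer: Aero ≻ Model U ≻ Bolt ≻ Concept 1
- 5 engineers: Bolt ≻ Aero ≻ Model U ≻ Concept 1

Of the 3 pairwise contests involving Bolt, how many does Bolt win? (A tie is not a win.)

Bolt against each rival (21 engineers):
Bolt vs Concept 1: Bolt wins 14–7.
Bolt vs Aero: 9 to 12, Aero.
Bolt vs Model U: Bolt preferred on 4+8+5 = 17 ballots; Bolt wins 17–4.
Bolt beats Concept 1, Model U; loses to Aero — 2 pairwise wins.

2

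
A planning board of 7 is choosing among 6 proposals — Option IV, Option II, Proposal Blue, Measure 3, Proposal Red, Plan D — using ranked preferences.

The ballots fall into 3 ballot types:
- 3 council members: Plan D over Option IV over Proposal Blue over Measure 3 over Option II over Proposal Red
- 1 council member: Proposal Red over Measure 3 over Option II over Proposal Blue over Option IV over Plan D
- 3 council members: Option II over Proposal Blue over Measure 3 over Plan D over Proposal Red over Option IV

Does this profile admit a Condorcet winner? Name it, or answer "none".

none

Check each pair by majority over 7 ballots:
Option IV vs Option II: Option II, 4–3.
Option IV vs Proposal Blue: Proposal Blue wins 4–3.
Option IV vs Measure 3: Measure 3, 4–3.
Option IV vs Proposal Red: Proposal Red wins 4–3.
Option IV vs Plan D: Plan D, 6–1.
Option II vs Proposal Blue: Option II wins 4–3.
Option II vs Measure 3: Measure 3 wins 4–3.
Option II vs Proposal Red: Option II, 6–1.
Option II vs Plan D: Option II, 4–3.
Proposal Blue–Measure 3: Proposal Blue 6–1.
Proposal Blue vs Proposal Red: Proposal Blue wins 6–1.
Proposal Blue vs Plan D: Proposal Blue wins 4–3.
Measure 3–Proposal Red: Measure 3 6–1.
Measure 3 vs Plan D: Measure 3, 4–3.
Proposal Red–Plan D: Plan D 6–1.
Each option drops at least one matchup (Option IV loses to Option II; Option II loses to Measure 3; Proposal Blue loses to Option II; Measure 3 loses to Proposal Blue; Proposal Red loses to Option II; Plan D loses to Option II); the cycle Option II > Proposal Blue > Measure 3 > Option II rules out a Condorcet winner.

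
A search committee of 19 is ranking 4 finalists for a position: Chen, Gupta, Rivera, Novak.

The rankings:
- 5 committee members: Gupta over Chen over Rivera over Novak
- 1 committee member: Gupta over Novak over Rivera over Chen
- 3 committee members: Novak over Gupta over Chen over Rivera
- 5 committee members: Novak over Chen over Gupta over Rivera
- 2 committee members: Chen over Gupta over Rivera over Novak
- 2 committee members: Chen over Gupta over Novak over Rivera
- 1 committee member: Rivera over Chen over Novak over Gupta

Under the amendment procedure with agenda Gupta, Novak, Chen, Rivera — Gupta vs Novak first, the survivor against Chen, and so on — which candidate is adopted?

Chen

Round 1: Gupta vs Novak — 10–9, Gupta advances.
Round 2: Gupta vs Chen — 9–10, Chen advances.
Round 3: Chen vs Rivera — 17–2, Chen advances.
Chen survives the agenda.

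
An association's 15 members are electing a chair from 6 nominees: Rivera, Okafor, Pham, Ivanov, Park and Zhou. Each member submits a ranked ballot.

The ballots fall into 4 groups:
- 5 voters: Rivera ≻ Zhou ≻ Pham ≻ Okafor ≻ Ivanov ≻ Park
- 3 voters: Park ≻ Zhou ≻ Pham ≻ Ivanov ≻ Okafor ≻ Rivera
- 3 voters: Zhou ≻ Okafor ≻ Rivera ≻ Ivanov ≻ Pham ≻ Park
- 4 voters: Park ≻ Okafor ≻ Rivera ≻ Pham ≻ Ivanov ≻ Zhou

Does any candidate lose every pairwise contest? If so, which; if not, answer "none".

Pairwise majorities:
Rivera vs Okafor: Rivera is ranked higher on 5 ballots, Okafor on 10. Okafor wins 10–5.
Rivera vs Pham: Rivera is ranked higher on 5+3+4 = 12 ballots, Pham on 3. Rivera wins 12–3.
Rivera vs Ivanov: 12 to 3, Rivera.
Rivera–Park: Rivera 8–7.
Rivera–Zhou: Rivera 9–6.
Okafor vs Pham: 7 to 8, Pham.
Okafor vs Ivanov: Okafor, 12–3.
Okafor vs Park: 8 to 7, Okafor.
Okafor vs Zhou: Okafor preferred on 4 ballots; Zhou wins 11–4.
Pham vs Ivanov: Pham preferred on 5+3+4 = 12 ballots; Pham wins 12–3.
Pham vs Park: Pham is ranked higher on 5+3 = 8 ballots, Park on 7. Pham wins 8–7.
Pham vs Zhou: Pham is ranked higher on 4 ballots, Zhou on 11. Zhou wins 11–4.
Ivanov vs Park: Ivanov is ranked higher on 5+3 = 8 ballots, Park on 7. Ivanov wins 8–7.
Ivanov vs Zhou: Zhou, 11–4.
Park vs Zhou: Park preferred on 3+4 = 7 ballots; Zhou wins 8–7.
Only Park has no wins; Park is the Condorcet loser.

Park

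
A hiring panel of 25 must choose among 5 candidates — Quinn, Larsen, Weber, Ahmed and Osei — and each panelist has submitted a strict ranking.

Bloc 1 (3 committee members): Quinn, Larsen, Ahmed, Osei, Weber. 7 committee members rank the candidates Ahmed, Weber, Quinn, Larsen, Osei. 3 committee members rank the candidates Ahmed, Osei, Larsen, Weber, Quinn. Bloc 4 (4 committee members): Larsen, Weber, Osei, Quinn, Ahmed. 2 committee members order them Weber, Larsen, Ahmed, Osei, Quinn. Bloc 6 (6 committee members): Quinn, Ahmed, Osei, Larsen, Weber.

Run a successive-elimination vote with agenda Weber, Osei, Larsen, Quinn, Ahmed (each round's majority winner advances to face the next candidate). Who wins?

Quinn

Round 1: Weber vs Osei — 13–12, Weber advances.
Round 2: Weber vs Larsen — 9–16, Larsen advances.
Round 3: Larsen vs Quinn — 9–16, Quinn advances.
Round 4: Quinn vs Ahmed — 13–12, Quinn advances.
The agenda winner is Quinn.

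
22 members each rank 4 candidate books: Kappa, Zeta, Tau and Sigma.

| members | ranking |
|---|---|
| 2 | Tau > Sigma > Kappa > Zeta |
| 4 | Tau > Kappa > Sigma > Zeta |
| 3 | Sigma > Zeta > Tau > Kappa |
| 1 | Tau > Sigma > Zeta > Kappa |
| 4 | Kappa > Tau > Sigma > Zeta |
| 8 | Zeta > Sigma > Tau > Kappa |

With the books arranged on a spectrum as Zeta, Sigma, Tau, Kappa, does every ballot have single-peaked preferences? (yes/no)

yes

Axis positions: Zeta=1, Sigma=2, Tau=3, Kappa=4.
Faction 1 (peak Tau at position 3): ranking walks positions 3-2-4-1, expanding outward from the peak — single-peaked.
Faction 2 (peak Tau at position 3): ranking walks positions 3-4-2-1, expanding outward from the peak — single-peaked.
Faction 3 (peak Sigma at position 2): ranking walks positions 2-1-3-4, expanding outward from the peak — single-peaked.
Faction 4 (peak Tau at position 3): ranking walks positions 3-2-1-4, expanding outward from the peak — single-peaked.
Faction 5 (peak Kappa at position 4): ranking walks positions 4-3-2-1, expanding outward from the peak — single-peaked.
Faction 6 (peak Zeta at position 1): ranking walks positions 1-2-3-4, expanding outward from the peak — single-peaked.
Every ranking is single-peaked on this axis.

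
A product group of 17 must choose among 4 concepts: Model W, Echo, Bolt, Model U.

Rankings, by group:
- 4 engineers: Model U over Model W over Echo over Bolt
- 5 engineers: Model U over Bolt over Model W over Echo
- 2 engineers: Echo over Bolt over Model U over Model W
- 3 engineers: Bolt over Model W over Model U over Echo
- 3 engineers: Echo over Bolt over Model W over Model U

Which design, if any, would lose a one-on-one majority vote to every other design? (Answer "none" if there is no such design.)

none

Head-to-head results (17 engineers):
Model W vs Echo: Model W preferred on 4+5+3 = 12 ballots; Model W wins 12–5.
Model W vs Bolt: 4 for Model W, 13 for Bolt — Bolt by 13–4.
Model W vs Model U: 3+3 = 6 for Model W, 11 for Model U — Model U by 11–6.
Echo–Bolt: Echo 9–8.
Echo vs Model U: 2+3 = 5 for Echo, 12 for Model U — Model U by 12–5.
Bolt vs Model U: Model U, 9–8.
Every design wins at least one matchup (Model W beats Echo; Echo beats Bolt; Bolt beats Model W; Model U beats Model W), so there is no Condorcet loser.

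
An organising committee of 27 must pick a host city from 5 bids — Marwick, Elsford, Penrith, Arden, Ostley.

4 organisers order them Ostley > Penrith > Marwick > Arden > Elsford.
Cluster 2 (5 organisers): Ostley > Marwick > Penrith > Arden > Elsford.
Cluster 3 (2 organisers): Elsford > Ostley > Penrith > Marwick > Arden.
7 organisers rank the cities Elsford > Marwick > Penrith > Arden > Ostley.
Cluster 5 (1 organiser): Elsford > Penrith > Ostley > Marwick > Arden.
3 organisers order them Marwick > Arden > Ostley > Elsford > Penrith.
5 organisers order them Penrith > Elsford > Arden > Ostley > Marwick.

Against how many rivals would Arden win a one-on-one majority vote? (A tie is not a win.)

Arden against each rival (27 organisers):
Arden–Marwick: Marwick 22–5.
Arden vs Elsford: 12 to 15, Elsford.
Arden–Penrith: Penrith 24–3.
Arden vs Ostley: Arden wins 15–12.
Arden beats Ostley; loses to Marwick, Elsford, Penrith — 1 pairwise win.

1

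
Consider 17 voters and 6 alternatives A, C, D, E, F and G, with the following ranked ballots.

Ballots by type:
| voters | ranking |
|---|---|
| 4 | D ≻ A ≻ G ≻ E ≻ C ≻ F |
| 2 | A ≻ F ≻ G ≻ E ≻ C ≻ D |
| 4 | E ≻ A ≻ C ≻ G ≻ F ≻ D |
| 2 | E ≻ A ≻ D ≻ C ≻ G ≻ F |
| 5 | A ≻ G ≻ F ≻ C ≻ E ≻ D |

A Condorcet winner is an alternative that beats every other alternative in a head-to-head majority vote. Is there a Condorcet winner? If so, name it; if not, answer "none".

A

Head-to-head results (17 voters):
A vs C: 4+2+4+2+5 = 17 for A, 0 for C — A by 17–0.
A vs D: A wins 13–4.
A vs E: 4+2+5 = 11 for A, 6 for E — A by 11–6.
A vs F: A wins 17–0.
A vs G: A wins 17–0.
C–D: C 11–6.
C vs E: 5 for C, 12 for E — E by 12–5.
C vs F: C is ranked higher on 4+4+2 = 10 ballots, F on 7. C wins 10–7.
C vs G: 4+2 = 6 for C, 11 for G — G by 11–6.
D vs E: D is ranked higher on 4 ballots, E on 13. E wins 13–4.
D vs F: F, 11–6.
D vs G: G wins 11–6.
E–F: E 10–7.
E vs G: 4+2 = 6 for E, 11 for G — G by 11–6.
F vs G: F preferred on 2 ballots; G wins 15–2.
Only A has no losses; A is the Condorcet winner.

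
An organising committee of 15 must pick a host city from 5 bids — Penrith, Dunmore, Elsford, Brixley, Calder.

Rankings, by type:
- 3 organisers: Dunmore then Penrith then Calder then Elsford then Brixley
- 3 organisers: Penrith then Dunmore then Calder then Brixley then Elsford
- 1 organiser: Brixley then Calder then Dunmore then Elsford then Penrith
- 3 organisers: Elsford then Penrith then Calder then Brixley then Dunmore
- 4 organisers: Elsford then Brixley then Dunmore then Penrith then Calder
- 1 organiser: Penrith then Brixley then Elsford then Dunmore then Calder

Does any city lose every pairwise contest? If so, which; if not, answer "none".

none

Head-to-head results (15 organisers):
Penrith vs Dunmore: Penrith is ranked higher on 3+3+1 = 7 ballots, Dunmore on 8. Dunmore wins 8–7.
Penrith vs Elsford: Elsford wins 8–7.
Penrith vs Brixley: Penrith preferred on 3+3+3+1 = 10 ballots; Penrith wins 10–5.
Penrith vs Calder: Penrith, 14–1.
Dunmore vs Elsford: Dunmore preferred on 3+3+1 = 7 ballots; Elsford wins 8–7.
Dunmore vs Brixley: Dunmore preferred on 3+3 = 6 ballots; Brixley wins 9–6.
Dunmore vs Calder: Dunmore, 11–4.
Elsford–Brixley: Elsford 10–5.
Elsford vs Calder: Elsford wins 8–7.
Brixley–Calder: Calder 9–6.
No city is winless: Penrith beats Brixley; Dunmore beats Penrith; Elsford beats Penrith; Brixley beats Dunmore; Calder beats Brixley. There is no Condorcet loser.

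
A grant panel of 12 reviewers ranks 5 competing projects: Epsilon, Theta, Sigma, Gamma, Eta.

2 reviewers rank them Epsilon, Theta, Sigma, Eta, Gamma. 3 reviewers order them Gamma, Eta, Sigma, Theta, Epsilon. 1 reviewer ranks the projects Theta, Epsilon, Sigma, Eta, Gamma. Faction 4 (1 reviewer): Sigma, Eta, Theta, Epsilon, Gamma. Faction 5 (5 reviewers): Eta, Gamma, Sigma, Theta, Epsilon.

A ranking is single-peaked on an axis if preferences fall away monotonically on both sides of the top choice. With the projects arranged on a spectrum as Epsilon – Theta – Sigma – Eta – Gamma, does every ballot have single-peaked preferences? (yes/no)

Axis positions: Epsilon=1, Theta=2, Sigma=3, Eta=4, Gamma=5.
Faction 1 (peak Epsilon at position 1): ranking walks positions 1-2-3-4-5, expanding outward from the peak — single-peaked.
Faction 2 (peak Gamma at position 5): ranking walks positions 5-4-3-2-1, expanding outward from the peak — single-peaked.
Faction 3 (peak Theta at position 2): ranking walks positions 2-1-3-4-5, expanding outward from the peak — single-peaked.
Faction 4 (peak Sigma at position 3): ranking walks positions 3-4-2-1-5, expanding outward from the peak — single-peaked.
Faction 5 (peak Eta at position 4): ranking walks positions 4-5-3-2-1, expanding outward from the peak — single-peaked.
Every ranking is single-peaked on this axis.

yes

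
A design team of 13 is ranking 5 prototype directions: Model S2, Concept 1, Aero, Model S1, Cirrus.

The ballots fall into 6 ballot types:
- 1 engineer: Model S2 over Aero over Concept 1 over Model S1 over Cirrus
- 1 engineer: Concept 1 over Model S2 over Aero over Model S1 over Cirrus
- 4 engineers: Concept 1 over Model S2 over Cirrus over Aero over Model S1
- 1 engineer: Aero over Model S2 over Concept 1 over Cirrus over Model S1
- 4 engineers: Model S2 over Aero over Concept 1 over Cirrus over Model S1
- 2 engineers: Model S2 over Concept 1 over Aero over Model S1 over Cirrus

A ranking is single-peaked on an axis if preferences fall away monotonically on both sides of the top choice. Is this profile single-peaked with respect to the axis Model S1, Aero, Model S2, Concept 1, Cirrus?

Axis positions: Model S1=1, Aero=2, Model S2=3, Concept 1=4, Cirrus=5.
Ballot type 1 (peak Model S2 at position 3): ranking walks positions 3-2-4-1-5, expanding outward from the peak — single-peaked.
Ballot type 2 (peak Concept 1 at position 4): ranking walks positions 4-3-2-1-5, expanding outward from the peak — single-peaked.
Ballot type 3 (peak Concept 1 at position 4): ranking walks positions 4-3-5-2-1, expanding outward from the peak — single-peaked.
Ballot type 4 (peak Aero at position 2): ranking walks positions 2-3-4-5-1, expanding outward from the peak — single-peaked.
Ballot type 5 (peak Model S2 at position 3): ranking walks positions 3-2-4-5-1, expanding outward from the peak — single-peaked.
Ballot type 6 (peak Model S2 at position 3): ranking walks positions 3-4-2-1-5, expanding outward from the peak — single-peaked.
Every ranking is single-peaked on this axis.

yes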